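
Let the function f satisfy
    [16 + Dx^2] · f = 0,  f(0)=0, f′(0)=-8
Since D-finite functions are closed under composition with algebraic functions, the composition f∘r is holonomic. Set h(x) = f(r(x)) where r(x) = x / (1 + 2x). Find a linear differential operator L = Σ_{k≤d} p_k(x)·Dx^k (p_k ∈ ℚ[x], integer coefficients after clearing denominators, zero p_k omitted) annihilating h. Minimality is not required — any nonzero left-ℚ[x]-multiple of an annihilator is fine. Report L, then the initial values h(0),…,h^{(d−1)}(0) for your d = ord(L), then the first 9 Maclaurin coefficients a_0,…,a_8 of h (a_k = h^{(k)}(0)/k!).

L = 16 + (4 + 24·x + 48·x^2 + 32·x^3)·Dx + (1 + 8·x + 24·x^2 + 32·x^3 + 16·x^4)·Dx^2  (order 2).
h: a_k = 0, -8, 16, -32/3, -64, 5504/15, -1280, 1131008/315, -388096/45, …
ICs: h(0) = 0, h′(0) = -8.

f: a_k = 0, -8, 0, 64/3, 0, -256/15, 0, 2048/315, 0, …
Change of var in L_f (x↦r) gives L₀.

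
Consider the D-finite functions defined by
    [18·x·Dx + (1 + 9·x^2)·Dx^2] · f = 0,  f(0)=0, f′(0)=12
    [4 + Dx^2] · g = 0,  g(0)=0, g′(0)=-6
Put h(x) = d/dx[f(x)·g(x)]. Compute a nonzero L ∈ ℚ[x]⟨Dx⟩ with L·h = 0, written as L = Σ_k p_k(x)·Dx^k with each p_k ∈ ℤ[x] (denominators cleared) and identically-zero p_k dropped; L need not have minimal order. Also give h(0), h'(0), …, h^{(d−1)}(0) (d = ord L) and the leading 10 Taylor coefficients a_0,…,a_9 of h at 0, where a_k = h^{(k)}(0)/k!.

L = (52480 + 1115424·x^2 + 18751824·x^4 + 15209856·x^6 + 3464208·x^8 - 11337408·x^10 + 34012224·x^12) + (31032·x + 1320624·x^3 + 10701720·x^5 + 13646880·x^7 + 18895680·x^9 + 34012224·x^11)·Dx + (13640 + 300780·x^2 + 4978584·x^4 + 5269212·x^6 + 3621672·x^8 + 2834352·x^10 + 17006112·x^12)·Dx^2 + (7758·x + 330156·x^3 + 2675430·x^5 + 3411720·x^7 + 4723920·x^9 + 8503056·x^11)·Dx^3 + (130 + 5481·x^2 + 72657·x^4 + 366687·x^6 + 688905·x^8 + 1417176·x^10 + 2125764·x^12)·Dx^4  (order 4).
h: a_k = 0, -144, 0, 1056, 0, -7920, 0, 332224/5, 0, -181582288/315, …
ICs: h(0) = 0, h′(0) = -144, h′′(0) = 0, h′′′(0) = 6336.

f: a_k = 0, 12, 0, -36, 0, 972/5, 0, -8748/7, 0, 8748, …
g: a_k = 0, -6, 0, 4, 0, -4/5, 0, 8/105, 0, -4/945, …
h₀=f·g: eliminate ⇒ L₀, order ≤ 2·2.
Derive L from L₀ (diff closure).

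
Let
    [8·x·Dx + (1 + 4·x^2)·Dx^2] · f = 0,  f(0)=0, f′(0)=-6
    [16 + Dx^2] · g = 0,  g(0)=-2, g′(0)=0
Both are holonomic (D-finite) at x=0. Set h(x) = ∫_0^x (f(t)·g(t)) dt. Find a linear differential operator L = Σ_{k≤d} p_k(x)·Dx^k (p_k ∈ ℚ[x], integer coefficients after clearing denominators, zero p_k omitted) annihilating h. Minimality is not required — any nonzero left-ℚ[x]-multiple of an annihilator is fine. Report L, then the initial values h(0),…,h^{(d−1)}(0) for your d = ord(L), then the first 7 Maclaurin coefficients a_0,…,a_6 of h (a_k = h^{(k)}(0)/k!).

L = (2560 + 29696·x^2 + 118784·x^4 + 262144·x^6 + 262144·x^8)·Dx + (1536·x + 14336·x^3 + 49152·x^5 + 65536·x^7)·Dx^2 + (240 + 3008·x^2 + 13824·x^4 + 32768·x^6 + 32768·x^8)·Dx^3 + (96·x + 896·x^3 + 3072·x^5 + 4096·x^7)·Dx^4 + (5 + 72·x^2 + 400·x^4 + 1024·x^6 + 1024·x^8)·Dx^5  (order 5).
h: a_k = 0, 0, 6, 0, -28, 0, 736/15, …
ICs: h(0) = 0, h′(0) = 0, h′′(0) = 12, h′′′(0) = 0, h′′′′(0) = -672.

f: a_k = 0, -6, 0, 8, 0, -96/5, 0, …
g: a_k = -2, 0, 16, 0, -64/3, 0, 512/45, …
Product ⇒ symmetric product L₀, ord ≤ 4.
h=∫h₀ ⇒ L = L₀·Dx.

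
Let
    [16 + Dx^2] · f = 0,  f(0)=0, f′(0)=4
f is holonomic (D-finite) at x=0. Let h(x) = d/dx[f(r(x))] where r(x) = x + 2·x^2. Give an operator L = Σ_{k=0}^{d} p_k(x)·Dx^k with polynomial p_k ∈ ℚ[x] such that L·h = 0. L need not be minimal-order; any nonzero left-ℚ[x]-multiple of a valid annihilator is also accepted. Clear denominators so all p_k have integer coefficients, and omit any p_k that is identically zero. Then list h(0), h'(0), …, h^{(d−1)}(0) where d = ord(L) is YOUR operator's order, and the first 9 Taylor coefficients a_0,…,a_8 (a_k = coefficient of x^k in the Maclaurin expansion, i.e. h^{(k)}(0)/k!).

f: a_k = 0, 4, 0, -32/3, 0, 128/15, 0, -1024/315, 0, …
L₀ from L_f via x↦r, Dx↦r'^{-1}Dx.
h=h₀': d/dx-closure on L₀ ⇒ L.
L = (64 + 256·x + 1536·x^2 + 4096·x^3 + 4096·x^4) + (-12 - 48·x)·Dx + (1 + 8·x + 16·x^2)·Dx^2  (order 2).
h: a_k = 4, 16, -32, -256, -1792/3, 0, 106496/45, 229376/45, 1163264/315, …
ICs: h(0) = 4, h′(0) = 16.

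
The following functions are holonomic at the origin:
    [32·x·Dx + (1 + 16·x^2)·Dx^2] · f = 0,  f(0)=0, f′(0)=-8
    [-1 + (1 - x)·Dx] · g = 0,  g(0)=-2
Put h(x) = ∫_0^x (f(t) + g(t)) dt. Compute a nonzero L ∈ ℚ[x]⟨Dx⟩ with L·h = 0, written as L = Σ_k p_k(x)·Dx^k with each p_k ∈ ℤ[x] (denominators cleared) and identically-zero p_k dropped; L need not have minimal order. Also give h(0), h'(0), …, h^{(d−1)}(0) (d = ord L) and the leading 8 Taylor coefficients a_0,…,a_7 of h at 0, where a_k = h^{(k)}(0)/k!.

L = (32 - 128·x - 1536·x^2)·Dx^2 + (-19 + 32·x + 656·x^2 - 1536·x^3)·Dx^3 + (1 + 15·x + 240·x^3 - 256·x^4)·Dx^4  (order 4).
h: a_k = 0, -2, -5, -2/3, 61/6, -2/5, -343/5, -2/7, …
ICs: h(0) = 0, h′(0) = -2, h′′(0) = -10, h′′′(0) = -4.

f: a_k = 0, -8, 0, 128/3, 0, -2048/5, 0, 32768/7, …
g: a_k = -2, -2, -2, -2, -2, -2, -2, -2, …
f+g: L₀ = lclm(L_f,L_g), ord ≤ 2+1.
h=∫h₀ ⇒ L = L₀·Dx.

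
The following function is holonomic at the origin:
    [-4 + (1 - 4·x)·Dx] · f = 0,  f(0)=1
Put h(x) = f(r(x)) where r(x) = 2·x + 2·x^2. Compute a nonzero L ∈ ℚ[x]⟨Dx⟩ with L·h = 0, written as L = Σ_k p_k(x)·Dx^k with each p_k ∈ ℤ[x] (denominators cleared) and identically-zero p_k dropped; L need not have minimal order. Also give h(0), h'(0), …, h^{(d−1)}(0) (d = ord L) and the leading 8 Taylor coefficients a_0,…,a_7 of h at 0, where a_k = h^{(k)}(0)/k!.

L = (8 + 16·x) + (-1 + 8·x + 8·x^2)·Dx  (order 1).
h: a_k = 1, 8, 72, 640, 5696, 50688, 451072, 4014080, …
ICs: h(0) = 1.

f: a_k = 1, 4, 16, 64, 256, 1024, 4096, 16384, …
Change of var in L_f (x↦r) gives L₀.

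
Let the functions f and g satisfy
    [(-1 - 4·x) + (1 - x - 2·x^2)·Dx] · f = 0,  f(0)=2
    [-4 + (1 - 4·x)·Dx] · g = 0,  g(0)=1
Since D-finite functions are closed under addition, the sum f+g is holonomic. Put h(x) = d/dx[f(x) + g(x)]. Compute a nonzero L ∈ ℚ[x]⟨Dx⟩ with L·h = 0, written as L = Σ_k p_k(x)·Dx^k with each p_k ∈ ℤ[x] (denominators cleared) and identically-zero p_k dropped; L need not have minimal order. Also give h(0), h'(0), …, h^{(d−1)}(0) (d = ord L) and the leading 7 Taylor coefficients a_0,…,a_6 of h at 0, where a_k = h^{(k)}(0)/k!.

f: a_k = 2, 2, 6, 10, 22, 42, 86, …
g: a_k = 1, 4, 16, 64, 256, 1024, 4096, …
h₀=f+g: left-lcm gives L₀, ord ≤ 2.
Differentiate: ansatz ord ≤ ord L₀ ⇒ L.
L = (168 + 192·x + 1728·x^2 - 768·x^3 + 768·x^4) + (-33 - 144·x + 264·x^2 + 1056·x^3 - 576·x^4 + 768·x^5)·Dx + (1 + 13·x - 100·x^2 + 120·x^3 + 40·x^4 - 64·x^5 + 128·x^6)·Dx^2  (order 2).
h: a_k = 6, 44, 222, 1112, 5330, 25092, 115878, …
ICs: h(0) = 6, h′(0) = 44.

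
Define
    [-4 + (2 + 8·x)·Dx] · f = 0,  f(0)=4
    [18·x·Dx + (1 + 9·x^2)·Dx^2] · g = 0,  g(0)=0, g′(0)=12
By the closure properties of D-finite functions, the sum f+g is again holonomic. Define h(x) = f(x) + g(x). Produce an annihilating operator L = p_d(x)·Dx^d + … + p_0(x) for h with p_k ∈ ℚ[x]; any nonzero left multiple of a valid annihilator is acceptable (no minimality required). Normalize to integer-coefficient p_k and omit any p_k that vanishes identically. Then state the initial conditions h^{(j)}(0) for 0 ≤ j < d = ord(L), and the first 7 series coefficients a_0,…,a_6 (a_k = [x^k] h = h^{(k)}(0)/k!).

L = (-18 - 180·x + 486·x^2 + 972·x^3)·Dx + (-15 - 72·x - 9·x^2 + 1944·x^3 + 3402·x^4)·Dx^2 + (-1 + 5·x + 54·x^2 + 153·x^3 + 567·x^4 + 972·x^5)·Dx^3  (order 3).
h: a_k = 4, 20, -8, -20, -40, 1532/5, -336, …
ICs: h(0) = 4, h′(0) = 20, h′′(0) = -16.

f: a_k = 4, 8, -8, 16, -40, 112, -336, …
g: a_k = 0, 12, 0, -36, 0, 972/5, 0, …
Weyl lclm of L_f,L_g ⇒ L₀ (ord ≤ 3).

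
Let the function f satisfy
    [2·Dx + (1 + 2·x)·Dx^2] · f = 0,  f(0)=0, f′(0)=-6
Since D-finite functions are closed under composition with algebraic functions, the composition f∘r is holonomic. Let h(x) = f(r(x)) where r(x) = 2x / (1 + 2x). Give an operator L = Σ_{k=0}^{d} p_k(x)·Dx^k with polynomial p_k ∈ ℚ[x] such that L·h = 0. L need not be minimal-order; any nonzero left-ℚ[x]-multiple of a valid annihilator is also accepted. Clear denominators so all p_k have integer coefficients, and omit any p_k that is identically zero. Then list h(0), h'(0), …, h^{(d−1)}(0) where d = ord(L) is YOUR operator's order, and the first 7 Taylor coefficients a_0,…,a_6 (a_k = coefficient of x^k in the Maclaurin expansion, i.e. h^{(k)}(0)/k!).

L = (8 + 24·x)·Dx + (1 + 8·x + 12·x^2)·Dx^2  (order 2).
h: a_k = 0, -12, 48, -208, 960, -23232/5, 23296, …
ICs: h(0) = 0, h′(0) = -12.

f: a_k = 0, -6, 6, -8, 12, -96/5, 32, …
f∘r: x↦r, Dx↦Dx/r' in L_f ⇒ L₀.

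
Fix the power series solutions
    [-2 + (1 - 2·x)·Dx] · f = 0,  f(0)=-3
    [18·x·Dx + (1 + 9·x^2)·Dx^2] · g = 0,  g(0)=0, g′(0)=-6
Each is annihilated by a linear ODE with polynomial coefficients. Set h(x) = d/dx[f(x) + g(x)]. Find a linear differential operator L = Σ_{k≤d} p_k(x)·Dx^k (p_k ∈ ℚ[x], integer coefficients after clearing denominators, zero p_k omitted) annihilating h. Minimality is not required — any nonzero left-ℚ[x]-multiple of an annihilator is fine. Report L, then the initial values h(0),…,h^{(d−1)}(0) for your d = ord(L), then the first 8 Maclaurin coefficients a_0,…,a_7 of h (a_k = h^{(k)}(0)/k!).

L = (-36 + 288·x + 972·x^2) + (21 - 36·x + 9·x^2 + 972·x^3)·Dx + (-2 - 5·x - 45·x^3 + 162·x^4)·Dx^2  (order 2).
h: a_k = -12, -24, -18, -192, -966, -1152, 1686, -6144, …
ICs: h(0) = -12, h′(0) = -24.

f: a_k = -3, -6, -12, -24, -48, -96, -192, -384, …
g: a_k = 0, -6, 0, 18, 0, -486/5, 0, 4374/7, …
f+g: L₀ = lclm(L_f,L_g), ord ≤ 1+2.
Derive L from L₀ (diff closure).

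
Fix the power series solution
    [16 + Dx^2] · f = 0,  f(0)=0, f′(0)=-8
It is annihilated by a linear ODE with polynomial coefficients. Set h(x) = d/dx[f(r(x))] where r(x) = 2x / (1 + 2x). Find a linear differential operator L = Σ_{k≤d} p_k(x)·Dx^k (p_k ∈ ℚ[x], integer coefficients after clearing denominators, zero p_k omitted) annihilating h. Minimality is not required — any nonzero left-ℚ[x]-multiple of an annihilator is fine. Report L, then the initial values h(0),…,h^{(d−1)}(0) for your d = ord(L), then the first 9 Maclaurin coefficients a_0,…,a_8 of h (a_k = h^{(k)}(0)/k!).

L = (88 + 96·x + 96·x^2) + (12 + 72·x + 144·x^2 + 96·x^3)·Dx + (1 + 8·x + 24·x^2 + 32·x^3 + 16·x^4)·Dx^2  (order 2).
h: a_k = -16, 64, 320, -3584, 49408/3, -46080, 2520064/45, 10305536/45, -123301888/63, …
ICs: h(0) = -16, h′(0) = 64.

f: a_k = 0, -8, 0, 64/3, 0, -256/15, 0, 2048/315, 0, …
Substitute x→r, Dx→(1/r')Dx; clear ⇒ L₀.
Differentiate: ansatz ord ≤ ord L₀ ⇒ L.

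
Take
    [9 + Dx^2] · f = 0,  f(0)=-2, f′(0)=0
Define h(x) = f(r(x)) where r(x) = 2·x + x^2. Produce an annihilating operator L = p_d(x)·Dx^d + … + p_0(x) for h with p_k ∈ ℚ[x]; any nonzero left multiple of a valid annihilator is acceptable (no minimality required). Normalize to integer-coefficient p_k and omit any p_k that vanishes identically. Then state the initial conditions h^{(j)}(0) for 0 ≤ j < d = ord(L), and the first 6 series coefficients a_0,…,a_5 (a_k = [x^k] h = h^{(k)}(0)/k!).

L = (36 + 108·x + 108·x^2 + 36·x^3) - Dx + (1 + x)·Dx^2  (order 2).
h: a_k = -2, 0, 36, 36, -99, -216, …
ICs: h(0) = -2, h′(0) = 0.

f: a_k = -2, 0, 9, 0, -27/4, 0, …
Substitute x→r, Dx→(1/r')Dx; clear ⇒ L₀.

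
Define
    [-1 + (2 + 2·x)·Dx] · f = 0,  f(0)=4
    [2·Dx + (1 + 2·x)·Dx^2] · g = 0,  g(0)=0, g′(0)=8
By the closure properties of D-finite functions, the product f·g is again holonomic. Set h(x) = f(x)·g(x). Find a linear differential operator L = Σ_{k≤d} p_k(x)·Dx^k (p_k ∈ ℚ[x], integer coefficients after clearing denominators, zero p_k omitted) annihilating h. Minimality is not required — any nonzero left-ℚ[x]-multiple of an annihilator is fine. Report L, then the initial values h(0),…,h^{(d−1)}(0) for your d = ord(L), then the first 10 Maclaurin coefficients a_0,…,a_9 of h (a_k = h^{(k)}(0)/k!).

L = (-1 + 2·x) + (4 + 4·x)·Dx + (4 + 16·x + 20·x^2 + 8·x^3)·Dx^2  (order 2).
h: a_k = 0, 32, -16, 68/3, -110/3, 3709/60, -4267/40, 209709/1120, -746239/2240, 38670077/64512, …
ICs: h(0) = 0, h′(0) = 32.

f: a_k = 4, 2, -1/2, 1/4, -5/32, 7/64, -21/256, 33/512, -429/8192, 715/16384, …
g: a_k = 0, 8, -8, 32/3, -16, 128/5, -128/3, 512/7, -128, 2048/9, …
h₀=f·g: eliminate ⇒ L₀, order ≤ 1·2.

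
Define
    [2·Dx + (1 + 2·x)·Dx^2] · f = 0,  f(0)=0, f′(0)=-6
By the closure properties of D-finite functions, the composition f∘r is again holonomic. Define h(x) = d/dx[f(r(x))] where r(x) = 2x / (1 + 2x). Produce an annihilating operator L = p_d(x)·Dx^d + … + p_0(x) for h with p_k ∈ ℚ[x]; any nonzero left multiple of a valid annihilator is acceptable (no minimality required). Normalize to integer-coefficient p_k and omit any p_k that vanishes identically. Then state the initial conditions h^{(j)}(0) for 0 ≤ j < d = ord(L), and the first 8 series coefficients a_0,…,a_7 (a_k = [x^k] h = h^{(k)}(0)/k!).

f: a_k = 0, -6, 6, -8, 12, -96/5, 32, -384/7, …
h₀=f(r): pull back L_f along r ⇒ L₀.
h=h₀': d/dx-closure on L₀ ⇒ L.
L = (8 + 24·x) + (1 + 8·x + 12·x^2)·Dx  (order 1).
h: a_k = -12, 96, -624, 3840, -23232, 139776, -839424, 5038080, …
ICs: h(0) = -12.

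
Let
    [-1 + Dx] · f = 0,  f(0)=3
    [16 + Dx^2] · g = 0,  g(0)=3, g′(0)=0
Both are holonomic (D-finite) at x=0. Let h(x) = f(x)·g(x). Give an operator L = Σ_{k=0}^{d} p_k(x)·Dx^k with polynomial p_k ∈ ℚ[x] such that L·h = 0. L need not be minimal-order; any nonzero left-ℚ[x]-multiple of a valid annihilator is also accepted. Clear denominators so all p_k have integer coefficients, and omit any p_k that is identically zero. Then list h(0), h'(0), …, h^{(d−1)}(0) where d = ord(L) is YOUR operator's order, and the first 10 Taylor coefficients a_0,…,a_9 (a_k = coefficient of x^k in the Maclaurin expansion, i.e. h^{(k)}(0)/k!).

f: a_k = 3, 3, 3/2, 1/2, 1/8, 1/40, 1/240, 1/1680, 1/13440, 1/120960, …
g: a_k = 3, 0, -24, 0, 32, 0, -256/15, 0, 512/105, 0, …
Product ⇒ symmetric product L₀, ord ≤ 2.
L = 17 - 2·Dx + Dx^2  (order 2).
h: a_k = 9, 9, -135/2, -141/2, 483/8, 3363/40, -99/16, -20047/560, -31679/4480, 277441/40320, …
ICs: h(0) = 9, h′(0) = 9.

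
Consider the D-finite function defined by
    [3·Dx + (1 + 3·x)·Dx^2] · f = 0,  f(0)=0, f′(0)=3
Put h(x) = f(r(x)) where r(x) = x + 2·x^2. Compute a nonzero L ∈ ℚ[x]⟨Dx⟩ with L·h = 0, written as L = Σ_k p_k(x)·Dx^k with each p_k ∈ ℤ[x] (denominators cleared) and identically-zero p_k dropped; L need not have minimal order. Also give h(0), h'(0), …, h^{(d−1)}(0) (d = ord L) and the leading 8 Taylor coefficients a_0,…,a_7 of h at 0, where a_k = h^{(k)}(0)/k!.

L = (-1 + 12·x + 24·x^2)·Dx + (1 + 7·x + 18·x^2 + 24·x^3)·Dx^2  (order 2).
h: a_k = 0, 3, 3/2, -9, 63/4, -27/5, -99/2, 1053/7, …
ICs: h(0) = 0, h′(0) = 3.

f: a_k = 0, 3, -9/2, 9, -81/4, 243/5, -243/2, 2187/7, …
Change of var in L_f (x↦r) gives L₀.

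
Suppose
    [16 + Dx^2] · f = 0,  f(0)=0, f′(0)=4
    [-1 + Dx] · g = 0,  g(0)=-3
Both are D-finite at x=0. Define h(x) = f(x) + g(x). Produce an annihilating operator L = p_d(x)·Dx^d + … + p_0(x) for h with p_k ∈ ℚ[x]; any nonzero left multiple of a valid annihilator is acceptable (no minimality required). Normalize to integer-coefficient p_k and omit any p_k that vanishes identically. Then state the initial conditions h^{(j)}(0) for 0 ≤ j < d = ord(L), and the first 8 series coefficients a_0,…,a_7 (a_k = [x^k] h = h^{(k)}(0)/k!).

L = -16 + 16·Dx - Dx^2 + Dx^3  (order 3).
h: a_k = -3, 1, -3/2, -67/6, -1/8, 1021/120, -1/240, -2341/720, …
ICs: h(0) = -3, h′(0) = 1, h′′(0) = -3.

f: a_k = 0, 4, 0, -32/3, 0, 128/15, 0, -1024/315, …
g: a_k = -3, -3, -3/2, -1/2, -1/8, -1/40, -1/240, -1/1680, …
f+g: L₀ = lclm(L_f,L_g), ord ≤ 2+1.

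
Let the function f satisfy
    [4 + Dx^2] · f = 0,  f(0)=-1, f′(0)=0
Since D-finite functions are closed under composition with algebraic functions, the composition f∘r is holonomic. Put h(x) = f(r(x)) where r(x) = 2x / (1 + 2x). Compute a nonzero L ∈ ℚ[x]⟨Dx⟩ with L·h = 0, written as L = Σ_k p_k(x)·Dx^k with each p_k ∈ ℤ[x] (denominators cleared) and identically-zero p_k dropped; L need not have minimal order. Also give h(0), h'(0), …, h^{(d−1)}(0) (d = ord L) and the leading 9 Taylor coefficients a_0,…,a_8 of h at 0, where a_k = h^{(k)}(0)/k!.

L = 16 + (4 + 24·x + 48·x^2 + 32·x^3)·Dx + (1 + 8·x + 24·x^2 + 32·x^3 + 16·x^4)·Dx^2  (order 2).
h: a_k = -1, 0, 8, -32, 256/3, -512/3, 9856/45, 512/5, -602624/315, …
ICs: h(0) = -1, h′(0) = 0.

f: a_k = -1, 0, 2, 0, -2/3, 0, 4/45, 0, -2/315, …
L₀ from L_f via x↦r, Dx↦r'^{-1}Dx.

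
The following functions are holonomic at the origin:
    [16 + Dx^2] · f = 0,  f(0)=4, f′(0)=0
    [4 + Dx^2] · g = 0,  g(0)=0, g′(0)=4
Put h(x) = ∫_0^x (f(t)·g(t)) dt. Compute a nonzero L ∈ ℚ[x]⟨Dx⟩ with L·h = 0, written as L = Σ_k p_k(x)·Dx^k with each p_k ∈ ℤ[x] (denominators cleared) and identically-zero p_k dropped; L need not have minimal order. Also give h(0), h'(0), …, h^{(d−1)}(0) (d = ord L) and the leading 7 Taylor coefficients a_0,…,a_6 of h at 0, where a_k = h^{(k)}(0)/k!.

L = 144·Dx + 40·Dx^3 + Dx^5  (order 5).
h: a_k = 0, 0, 8, 0, -104/3, 0, 1936/45, …
ICs: h(0) = 0, h′(0) = 0, h′′(0) = 16, h′′′(0) = 0, h′′′′(0) = -832.

f: a_k = 4, 0, -32, 0, 128/3, 0, -1024/45, …
g: a_k = 0, 4, 0, -8/3, 0, 8/15, 0, …
f·g: L₀ = L_f ⊗_s L_g, ord ≤ 2·2.
h=∫h₀ ⇒ L = L₀·Dx.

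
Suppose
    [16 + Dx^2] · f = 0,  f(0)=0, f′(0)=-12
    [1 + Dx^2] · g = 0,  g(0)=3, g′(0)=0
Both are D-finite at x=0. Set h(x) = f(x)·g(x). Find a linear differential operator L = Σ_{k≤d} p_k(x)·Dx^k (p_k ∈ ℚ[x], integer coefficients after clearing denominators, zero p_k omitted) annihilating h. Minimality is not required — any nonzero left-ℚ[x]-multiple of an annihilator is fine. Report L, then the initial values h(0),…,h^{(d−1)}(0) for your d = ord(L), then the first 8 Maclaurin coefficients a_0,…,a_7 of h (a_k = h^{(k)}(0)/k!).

f: a_k = 0, -12, 0, 32, 0, -128/5, 0, 1024/105, …
g: a_k = 3, 0, -3/2, 0, 1/8, 0, -1/240, 0, …
h₀=f·g: eliminate ⇒ L₀, order ≤ 2·2.
L = 225 + 34·Dx^2 + Dx^4  (order 4).
h: a_k = 0, -36, 0, 114, 0, -1263/10, 0, 10039/140, …
ICs: h(0) = 0, h′(0) = -36, h′′(0) = 0, h′′′(0) = 684.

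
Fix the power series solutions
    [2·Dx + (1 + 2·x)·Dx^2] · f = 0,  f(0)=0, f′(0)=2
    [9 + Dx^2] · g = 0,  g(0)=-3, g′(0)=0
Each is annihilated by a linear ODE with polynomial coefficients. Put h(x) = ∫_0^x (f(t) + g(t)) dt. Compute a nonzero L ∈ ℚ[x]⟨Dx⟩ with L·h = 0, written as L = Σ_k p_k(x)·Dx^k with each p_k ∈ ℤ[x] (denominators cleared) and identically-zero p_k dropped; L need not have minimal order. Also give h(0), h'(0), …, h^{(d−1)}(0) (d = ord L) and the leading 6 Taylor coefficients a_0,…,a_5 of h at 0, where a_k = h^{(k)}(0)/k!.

L = (594 + 648·x + 648·x^2)·Dx^2 + (153 + 630·x + 972·x^2 + 648·x^3)·Dx^3 + (66 + 72·x + 72·x^2)·Dx^4 + (17 + 70·x + 108·x^2 + 72·x^3)·Dx^5  (order 5).
h: a_k = 0, -3, 1, 23/6, 2/3, -113/40, …
ICs: h(0) = 0, h′(0) = -3, h′′(0) = 2, h′′′(0) = 23, h′′′′(0) = 16.

f: a_k = 0, 2, -2, 8/3, -4, 32/5, …
g: a_k = -3, 0, 27/2, 0, -81/8, 0, …
L₀ := lclm(L_f,L_g); ord L₀ ≤ 2+2.
∫: right-multiply L₀ by Dx.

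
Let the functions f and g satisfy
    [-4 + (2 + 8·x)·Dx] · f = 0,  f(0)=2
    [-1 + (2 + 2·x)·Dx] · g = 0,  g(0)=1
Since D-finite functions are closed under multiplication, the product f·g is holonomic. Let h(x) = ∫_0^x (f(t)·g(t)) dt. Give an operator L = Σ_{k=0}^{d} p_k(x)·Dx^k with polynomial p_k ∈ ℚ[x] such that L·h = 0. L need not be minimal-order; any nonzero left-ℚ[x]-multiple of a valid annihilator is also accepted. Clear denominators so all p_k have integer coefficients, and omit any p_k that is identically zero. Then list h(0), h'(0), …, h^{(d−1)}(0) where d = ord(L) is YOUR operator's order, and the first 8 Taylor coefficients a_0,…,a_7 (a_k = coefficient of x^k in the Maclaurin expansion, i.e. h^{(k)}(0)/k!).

f: a_k = 2, 4, -4, 8, -20, 56, -168, 528, …
g: a_k = 1, 1/2, -1/8, 1/16, -5/128, 7/256, -21/1024, 33/2048, …
h₀=f·g: eliminate ⇒ L₀, order ≤ 1·1.
∫: right-multiply L₀ by Dx.
L = (-5 - 8·x)·Dx + (2 + 10·x + 8·x^2)·Dx^2  (order 2).
h: a_k = 0, 2, 5/2, -3/4, 45/32, -981/320, 1905/256, -70029/3584, …
ICs: h(0) = 0, h′(0) = 2.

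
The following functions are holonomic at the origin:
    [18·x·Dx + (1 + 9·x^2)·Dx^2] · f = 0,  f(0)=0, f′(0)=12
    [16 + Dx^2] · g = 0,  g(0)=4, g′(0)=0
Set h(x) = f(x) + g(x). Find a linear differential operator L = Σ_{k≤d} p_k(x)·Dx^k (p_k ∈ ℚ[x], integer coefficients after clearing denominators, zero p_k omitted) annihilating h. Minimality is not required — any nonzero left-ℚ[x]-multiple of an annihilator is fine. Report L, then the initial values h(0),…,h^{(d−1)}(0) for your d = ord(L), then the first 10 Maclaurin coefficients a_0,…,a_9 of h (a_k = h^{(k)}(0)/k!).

L = (-13248·x + 181440·x^3 + 186624·x^5)·Dx + (-16 + 6048·x^2 + 66096·x^4 + 93312·x^6)·Dx^2 + (-828·x + 11340·x^3 + 11664·x^5)·Dx^3 + (-1 + 378·x^2 + 4131·x^4 + 5832·x^6)·Dx^4  (order 4).
h: a_k = 4, 12, -32, -36, 128/3, 972/5, -1024/45, -8748/7, 2048/315, 8748, …
ICs: h(0) = 4, h′(0) = 12, h′′(0) = -64, h′′′(0) = -216.

f: a_k = 0, 12, 0, -36, 0, 972/5, 0, -8748/7, 0, 8748, …
g: a_k = 4, 0, -32, 0, 128/3, 0, -1024/45, 0, 2048/315, 0, …
Sum ⇒ L₀ = lclm(L_f,L_g) in ℚ(x)⟨Dx⟩.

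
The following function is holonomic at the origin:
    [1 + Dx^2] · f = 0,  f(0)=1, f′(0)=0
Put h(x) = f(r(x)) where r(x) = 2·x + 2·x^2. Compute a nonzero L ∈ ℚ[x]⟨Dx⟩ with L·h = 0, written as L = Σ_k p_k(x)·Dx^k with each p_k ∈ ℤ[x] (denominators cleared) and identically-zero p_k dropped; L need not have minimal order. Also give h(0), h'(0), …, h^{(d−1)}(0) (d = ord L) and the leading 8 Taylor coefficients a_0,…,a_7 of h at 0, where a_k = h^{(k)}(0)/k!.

f: a_k = 1, 0, -1/2, 0, 1/24, 0, -1/720, 0, …
h₀=f(r): pull back L_f along r ⇒ L₀.
L = (4 + 24·x + 48·x^2 + 32·x^3) - 2·Dx + (1 + 2·x)·Dx^2  (order 2).
h: a_k = 1, 0, -2, -4, -4/3, 8/3, 176/45, 32/15, …
ICs: h(0) = 1, h′(0) = 0.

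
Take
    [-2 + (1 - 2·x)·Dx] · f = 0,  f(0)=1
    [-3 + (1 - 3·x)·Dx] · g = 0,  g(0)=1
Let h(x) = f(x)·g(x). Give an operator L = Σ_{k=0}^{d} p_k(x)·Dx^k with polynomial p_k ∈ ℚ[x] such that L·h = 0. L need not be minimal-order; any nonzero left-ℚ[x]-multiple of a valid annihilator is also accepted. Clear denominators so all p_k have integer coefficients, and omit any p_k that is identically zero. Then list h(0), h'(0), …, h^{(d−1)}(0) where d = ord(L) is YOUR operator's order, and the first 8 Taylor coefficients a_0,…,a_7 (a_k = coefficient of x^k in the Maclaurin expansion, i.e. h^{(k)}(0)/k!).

f: a_k = 1, 2, 4, 8, 16, 32, 64, 128, …
g: a_k = 1, 3, 9, 27, 81, 243, 729, 2187, …
L₀ := L_f ⊗_s L_g (sym. prod.), ord ≤ 1.
L = (-5 + 12·x) + (1 - 5·x + 6·x^2)·Dx  (order 1).
h: a_k = 1, 5, 19, 65, 211, 665, 2059, 6305, …
ICs: h(0) = 1.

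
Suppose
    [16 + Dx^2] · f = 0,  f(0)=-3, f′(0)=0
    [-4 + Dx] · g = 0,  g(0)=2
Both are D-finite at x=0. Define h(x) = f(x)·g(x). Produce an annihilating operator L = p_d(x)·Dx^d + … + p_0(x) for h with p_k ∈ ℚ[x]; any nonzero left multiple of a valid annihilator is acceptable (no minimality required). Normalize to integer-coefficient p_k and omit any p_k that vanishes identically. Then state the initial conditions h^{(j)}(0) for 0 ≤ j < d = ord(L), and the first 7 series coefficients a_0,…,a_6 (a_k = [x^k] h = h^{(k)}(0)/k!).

f: a_k = -3, 0, 24, 0, -32, 0, 256/15, …
g: a_k = 2, 8, 16, 64/3, 64/3, 256/15, 512/45, …
Sym-product of L_f,L_g gives L₀ (≤ ord 2).
L = 32 - 8·Dx + Dx^2  (order 2).
h: a_k = -6, -24, 0, 128, 256, 1024/5, 0, …
ICs: h(0) = -6, h′(0) = -24.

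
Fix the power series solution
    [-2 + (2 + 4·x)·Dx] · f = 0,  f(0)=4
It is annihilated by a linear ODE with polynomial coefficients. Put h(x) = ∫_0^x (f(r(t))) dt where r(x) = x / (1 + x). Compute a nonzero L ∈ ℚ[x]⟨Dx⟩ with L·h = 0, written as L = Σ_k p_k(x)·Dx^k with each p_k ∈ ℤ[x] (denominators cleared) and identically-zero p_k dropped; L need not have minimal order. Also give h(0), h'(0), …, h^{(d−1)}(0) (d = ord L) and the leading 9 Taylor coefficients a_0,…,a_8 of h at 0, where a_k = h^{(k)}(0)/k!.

f: a_k = 4, 4, -2, 2, -5/2, 7/2, -21/4, 33/4, -429/32, …
h₀=f(r): pull back L_f along r ⇒ L₀.
∫: right-multiply L₀ by Dx.
L = -Dx + (1 + 4·x + 3·x^2)·Dx^2  (order 2).
h: a_k = 0, 4, 2, -2, 5/2, -37/10, 25/4, -327/28, 753/32, …
ICs: h(0) = 0, h′(0) = 4.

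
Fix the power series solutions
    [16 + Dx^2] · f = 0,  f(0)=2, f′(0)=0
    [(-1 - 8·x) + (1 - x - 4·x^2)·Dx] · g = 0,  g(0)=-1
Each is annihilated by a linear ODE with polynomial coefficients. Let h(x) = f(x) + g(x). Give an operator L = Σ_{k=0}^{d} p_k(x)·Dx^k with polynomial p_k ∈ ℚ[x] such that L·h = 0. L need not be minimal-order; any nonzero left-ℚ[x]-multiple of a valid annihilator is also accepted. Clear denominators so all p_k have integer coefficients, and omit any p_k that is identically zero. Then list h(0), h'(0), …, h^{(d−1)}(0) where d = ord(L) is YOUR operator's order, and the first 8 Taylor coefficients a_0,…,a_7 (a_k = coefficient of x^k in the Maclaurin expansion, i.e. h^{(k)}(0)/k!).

f: a_k = 2, 0, -16, 0, 64/3, 0, -512/45, 0, …
g: a_k = -1, -1, -5, -9, -29, -65, -181, -441, …
Sum ⇒ L₀ = lclm(L_f,L_g) in ℚ(x)⟨Dx⟩.
L = (-560 - 4608·x - 1664·x^2 - 6144·x^3 - 10240·x^4 - 16384·x^5) + (208 - 272·x - 896·x^2 + 1408·x^3 + 1536·x^4 - 6144·x^5 - 8192·x^6)·Dx + (-35 - 288·x - 104·x^2 - 384·x^3 - 640·x^4 - 1024·x^5)·Dx^2 + (13 - 17·x - 56·x^2 + 88·x^3 + 96·x^4 - 384·x^5 - 512·x^6)·Dx^3  (order 3).
h: a_k = 1, -1, -21, -9, -23/3, -65, -8657/45, -441, …
ICs: h(0) = 1, h′(0) = -1, h′′(0) = -42.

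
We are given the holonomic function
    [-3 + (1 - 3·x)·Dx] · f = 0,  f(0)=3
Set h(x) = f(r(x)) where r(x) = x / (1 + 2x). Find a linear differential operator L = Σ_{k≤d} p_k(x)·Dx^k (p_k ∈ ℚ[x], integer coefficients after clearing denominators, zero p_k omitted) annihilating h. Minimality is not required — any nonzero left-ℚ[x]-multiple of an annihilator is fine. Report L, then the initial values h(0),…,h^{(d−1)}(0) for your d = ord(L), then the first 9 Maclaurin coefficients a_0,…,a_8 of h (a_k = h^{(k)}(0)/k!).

L = 3 + (-1 - x + 2·x^2)·Dx  (order 1).
h: a_k = 3, 9, 9, 9, 9, 9, 9, 9, 9, …
ICs: h(0) = 3.

f: a_k = 3, 9, 27, 81, 243, 729, 2187, 6561, 19683, …
Substitute x→r, Dx→(1/r')Dx; clear ⇒ L₀.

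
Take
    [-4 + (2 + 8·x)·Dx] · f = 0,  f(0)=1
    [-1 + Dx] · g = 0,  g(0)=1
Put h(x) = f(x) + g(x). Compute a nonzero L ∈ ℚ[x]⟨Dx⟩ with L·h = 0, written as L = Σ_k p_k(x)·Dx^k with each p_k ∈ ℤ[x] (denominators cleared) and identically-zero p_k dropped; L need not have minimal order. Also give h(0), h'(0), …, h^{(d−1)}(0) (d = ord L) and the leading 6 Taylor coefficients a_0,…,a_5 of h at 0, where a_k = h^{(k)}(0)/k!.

f: a_k = 1, 2, -2, 4, -10, 28, …
g: a_k = 1, 1, 1/2, 1/6, 1/24, 1/120, …
h₀=f+g: left-lcm gives L₀, ord ≤ 2.
L = (6 + 8·x) + (-5 - 8·x - 16·x^2)·Dx + (-1 + 16·x^2)·Dx^2  (order 2).
h: a_k = 2, 3, -3/2, 25/6, -239/24, 3361/120, …
ICs: h(0) = 2, h′(0) = 3.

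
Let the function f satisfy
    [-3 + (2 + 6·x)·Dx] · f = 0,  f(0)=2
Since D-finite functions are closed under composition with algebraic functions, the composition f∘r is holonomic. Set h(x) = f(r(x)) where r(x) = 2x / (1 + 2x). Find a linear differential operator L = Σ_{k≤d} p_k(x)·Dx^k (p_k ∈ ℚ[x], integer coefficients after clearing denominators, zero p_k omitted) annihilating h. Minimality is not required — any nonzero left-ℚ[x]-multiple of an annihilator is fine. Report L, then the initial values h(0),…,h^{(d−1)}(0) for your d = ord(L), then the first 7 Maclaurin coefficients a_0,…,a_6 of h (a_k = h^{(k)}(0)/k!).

f: a_k = 2, 3, -9/4, 27/8, -405/64, 1701/128, -15309/512, …
Substitute x→r, Dx→(1/r')Dx; clear ⇒ L₀.
L = -3 + (1 + 10·x + 16·x^2)·Dx  (order 1).
h: a_k = 2, 6, -21, 87, -1677/4, 9069/4, -106305/8, …
ICs: h(0) = 2.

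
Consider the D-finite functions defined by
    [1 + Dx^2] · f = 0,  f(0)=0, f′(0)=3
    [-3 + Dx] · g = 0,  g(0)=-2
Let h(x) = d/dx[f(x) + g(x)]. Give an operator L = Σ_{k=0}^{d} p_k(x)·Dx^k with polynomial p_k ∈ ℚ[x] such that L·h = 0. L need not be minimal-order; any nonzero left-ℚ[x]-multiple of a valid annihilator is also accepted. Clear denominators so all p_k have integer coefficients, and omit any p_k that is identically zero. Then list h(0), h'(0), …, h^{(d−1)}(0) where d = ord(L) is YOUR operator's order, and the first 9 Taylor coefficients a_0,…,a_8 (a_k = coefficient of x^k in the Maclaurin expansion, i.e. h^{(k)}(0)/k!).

L = 3 - Dx + 3·Dx^2 - Dx^3  (order 3).
h: a_k = -3, -18, -57/2, -27, -161/8, -243/20, -1459/240, -729/280, -13121/13440, …
ICs: h(0) = -3, h′(0) = -18, h′′(0) = -57.

f: a_k = 0, 3, 0, -1/2, 0, 1/40, 0, -1/1680, 0, …
g: a_k = -2, -6, -9, -9, -27/4, -81/20, -81/40, -243/280, -729/2240, …
f+g: L₀ = lclm(L_f,L_g), ord ≤ 2+1.
h₀' ⇒ L via d/dx closure of L₀.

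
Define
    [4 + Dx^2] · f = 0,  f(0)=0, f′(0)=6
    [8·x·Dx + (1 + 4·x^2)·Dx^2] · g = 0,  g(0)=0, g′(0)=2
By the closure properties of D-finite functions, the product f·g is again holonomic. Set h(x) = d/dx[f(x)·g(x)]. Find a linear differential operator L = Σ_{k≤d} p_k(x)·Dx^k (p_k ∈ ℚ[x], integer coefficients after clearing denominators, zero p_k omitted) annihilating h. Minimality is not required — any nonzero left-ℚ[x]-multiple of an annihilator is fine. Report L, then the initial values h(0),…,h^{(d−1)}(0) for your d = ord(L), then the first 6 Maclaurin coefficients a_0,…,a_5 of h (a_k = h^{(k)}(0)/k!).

L = (880 + 9408·x^2 + 59008·x^4 + 49152·x^6 + 24576·x^8 + 16384·x^10 + 32768·x^12) + (544·x + 9088·x^3 + 35840·x^5 + 40960·x^7 + 40960·x^9 + 32768·x^11)·Dx + (240 + 2720·x^2 + 17088·x^4 + 18944·x^6 + 16384·x^8 + 16384·x^10 + 16384·x^12)·Dx^2 + (136·x + 2272·x^3 + 8960·x^5 + 10240·x^7 + 10240·x^9 + 8192·x^11)·Dx^3 + (5 + 92·x^2 + 584·x^4 + 1664·x^6 + 2560·x^8 + 3072·x^10 + 2048·x^12)·Dx^4  (order 4).
h: a_k = 0, 24, 0, -96, 0, 304, …
ICs: h(0) = 0, h′(0) = 24, h′′(0) = 0, h′′′(0) = -576.

f: a_k = 0, 6, 0, -4, 0, 4/5, …
g: a_k = 0, 2, 0, -8/3, 0, 32/5, …
L₀ := L_f ⊗_s L_g (sym. prod.), ord ≤ 4.
Differentiate: ansatz ord ≤ ord L₀ ⇒ L.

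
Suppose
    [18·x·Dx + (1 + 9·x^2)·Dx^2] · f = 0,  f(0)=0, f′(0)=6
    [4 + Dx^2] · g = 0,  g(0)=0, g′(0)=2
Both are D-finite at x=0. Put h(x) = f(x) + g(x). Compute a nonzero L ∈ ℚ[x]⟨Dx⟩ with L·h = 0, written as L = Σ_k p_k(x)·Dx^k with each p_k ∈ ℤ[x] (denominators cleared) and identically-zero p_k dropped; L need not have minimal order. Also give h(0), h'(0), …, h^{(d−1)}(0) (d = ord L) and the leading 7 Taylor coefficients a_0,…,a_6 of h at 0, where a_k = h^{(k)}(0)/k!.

L = (-3744·x + 37584·x^3 + 11664·x^5)·Dx + (-28 + 864·x^2 + 10692·x^4 + 5832·x^6)·Dx^2 + (-936·x + 9396·x^3 + 2916·x^5)·Dx^3 + (-7 + 216·x^2 + 2673·x^4 + 1458·x^6)·Dx^4  (order 4).
h: a_k = 0, 8, 0, -58/3, 0, 1462/15, 0, …
ICs: h(0) = 0, h′(0) = 8, h′′(0) = 0, h′′′(0) = -116.

f: a_k = 0, 6, 0, -18, 0, 486/5, 0, …
g: a_k = 0, 2, 0, -4/3, 0, 4/15, 0, …
Sum ⇒ L₀ = lclm(L_f,L_g) in ℚ(x)⟨Dx⟩.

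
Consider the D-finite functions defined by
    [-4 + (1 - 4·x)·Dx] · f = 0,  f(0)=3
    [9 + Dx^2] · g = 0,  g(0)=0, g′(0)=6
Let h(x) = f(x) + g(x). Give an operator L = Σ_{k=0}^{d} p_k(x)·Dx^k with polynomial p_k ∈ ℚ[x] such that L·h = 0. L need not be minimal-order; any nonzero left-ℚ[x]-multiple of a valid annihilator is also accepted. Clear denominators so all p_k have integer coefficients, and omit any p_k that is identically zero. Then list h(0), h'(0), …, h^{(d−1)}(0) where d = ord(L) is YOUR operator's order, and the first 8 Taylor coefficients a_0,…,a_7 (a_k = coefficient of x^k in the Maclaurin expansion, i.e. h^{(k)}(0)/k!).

f: a_k = 3, 12, 48, 192, 768, 3072, 12288, 49152, …
g: a_k = 0, 6, 0, -9, 0, 81/20, 0, -243/280, …
L₀ := lclm(L_f,L_g); ord L₀ ≤ 1+2.
L = (3780 - 2592·x + 5184·x^2) + (-369 + 2124·x - 3888·x^2 + 5184·x^3)·Dx + (420 - 288·x + 576·x^2)·Dx^2 + (-41 + 236·x - 432·x^2 + 576·x^3)·Dx^3  (order 3).
h: a_k = 3, 18, 48, 183, 768, 61521/20, 12288, 13762317/280, …
ICs: h(0) = 3, h′(0) = 18, h′′(0) = 96.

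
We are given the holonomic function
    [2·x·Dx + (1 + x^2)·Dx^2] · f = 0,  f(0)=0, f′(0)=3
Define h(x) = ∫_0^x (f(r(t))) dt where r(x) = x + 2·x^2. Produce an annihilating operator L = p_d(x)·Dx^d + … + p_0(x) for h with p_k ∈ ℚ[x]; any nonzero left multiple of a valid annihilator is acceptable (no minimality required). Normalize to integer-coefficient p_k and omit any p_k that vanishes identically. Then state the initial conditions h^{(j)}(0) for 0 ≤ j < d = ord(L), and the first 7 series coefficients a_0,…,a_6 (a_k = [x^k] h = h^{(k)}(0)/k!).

f: a_k = 0, 3, 0, -1, 0, 3/5, 0, …
Change of var in L_f (x↦r) gives L₀.
Integrate: L := L₀·Dx.
L = (-4 + 2·x + 16·x^2 + 48·x^3 + 48·x^4)·Dx^2 + (1 + 4·x + x^2 + 8·x^3 + 20·x^4 + 16·x^5)·Dx^3  (order 3).
h: a_k = 0, 0, 3/2, 2, -1/4, -6/5, -19/10, …
ICs: h(0) = 0, h′(0) = 0, h′′(0) = 3.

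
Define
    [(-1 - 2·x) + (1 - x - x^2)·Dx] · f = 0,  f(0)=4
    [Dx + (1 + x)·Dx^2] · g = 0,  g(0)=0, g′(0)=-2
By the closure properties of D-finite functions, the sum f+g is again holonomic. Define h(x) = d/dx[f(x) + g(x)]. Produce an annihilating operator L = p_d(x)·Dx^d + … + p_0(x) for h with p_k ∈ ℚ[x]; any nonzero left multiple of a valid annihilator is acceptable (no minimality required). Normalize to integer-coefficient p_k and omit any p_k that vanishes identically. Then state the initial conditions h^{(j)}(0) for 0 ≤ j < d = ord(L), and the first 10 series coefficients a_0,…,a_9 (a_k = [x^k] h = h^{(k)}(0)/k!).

L = (26 + 70·x + 76·x^2 + 36·x^3 + 12·x^4) + (16 + 84·x + 160·x^2 + 144·x^3 + 74·x^4 + 20·x^5)·Dx + (-5 - 11·x + x^2 + 23·x^3 + 29·x^4 + 17·x^5 + 4·x^6)·Dx^2  (order 2).
h: a_k = 2, 18, 34, 82, 158, 314, 586, 1090, 1978, 3562, …
ICs: h(0) = 2, h′(0) = 18.

f: a_k = 4, 4, 8, 12, 20, 32, 52, 84, 136, 220, …
g: a_k = 0, -2, 1, -2/3, 1/2, -2/5, 1/3, -2/7, 1/4, -2/9, …
L₀ := lclm(L_f,L_g); ord L₀ ≤ 1+2.
Differentiate: ansatz ord ≤ ord L₀ ⇒ L.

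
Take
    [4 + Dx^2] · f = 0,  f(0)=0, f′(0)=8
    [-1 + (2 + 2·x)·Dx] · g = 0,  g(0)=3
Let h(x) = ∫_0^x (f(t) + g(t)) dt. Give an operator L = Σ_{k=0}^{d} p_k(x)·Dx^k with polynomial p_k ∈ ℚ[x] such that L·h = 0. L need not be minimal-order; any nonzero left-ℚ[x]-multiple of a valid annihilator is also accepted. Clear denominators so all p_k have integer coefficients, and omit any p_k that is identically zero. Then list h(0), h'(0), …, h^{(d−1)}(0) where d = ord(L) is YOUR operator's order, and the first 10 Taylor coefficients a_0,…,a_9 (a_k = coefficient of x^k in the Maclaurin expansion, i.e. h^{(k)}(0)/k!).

L = (-76 - 128·x - 64·x^2)·Dx + (120 + 376·x + 384·x^2 + 128·x^3)·Dx^2 + (-19 - 32·x - 16·x^2)·Dx^3 + (30 + 94·x + 96·x^2 + 32·x^3)·Dx^4  (order 4).
h: a_k = 0, 3, 19/4, -1/8, -247/192, -3/128, 4411/23040, -9/1024, -34351/5160960, -143/32768, …
ICs: h(0) = 0, h′(0) = 3, h′′(0) = 19/2, h′′′(0) = -3/4.

f: a_k = 0, 8, 0, -16/3, 0, 16/15, 0, -32/315, 0, 16/2835, …
g: a_k = 3, 3/2, -3/8, 3/16, -15/128, 21/256, -63/1024, 99/2048, -1287/32768, 2145/65536, …
Weyl lclm of L_f,L_g ⇒ L₀ (ord ≤ 3).
∫: right-multiply L₀ by Dx.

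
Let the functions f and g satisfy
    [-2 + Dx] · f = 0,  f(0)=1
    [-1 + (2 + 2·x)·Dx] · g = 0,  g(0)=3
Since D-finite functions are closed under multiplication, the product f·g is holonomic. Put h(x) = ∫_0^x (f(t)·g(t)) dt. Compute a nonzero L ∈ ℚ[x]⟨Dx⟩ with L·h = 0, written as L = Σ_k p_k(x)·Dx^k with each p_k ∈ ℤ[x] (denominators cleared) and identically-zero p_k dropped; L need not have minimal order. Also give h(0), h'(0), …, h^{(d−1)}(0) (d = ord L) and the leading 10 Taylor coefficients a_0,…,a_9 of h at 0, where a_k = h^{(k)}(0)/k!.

f: a_k = 1, 2, 2, 4/3, 2/3, 4/15, 4/45, 8/315, 2/315, 4/2835, …
g: a_k = 3, 3/2, -3/8, 3/16, -15/128, 21/256, -63/1024, 99/2048, -1287/32768, 2145/65536, …
L₀ := L_f ⊗_s L_g (sym. prod.), ord ≤ 1.
h=∫h₀ ⇒ L = L₀·Dx.
L = (-5 - 4·x)·Dx + (2 + 2·x)·Dx^2  (order 2).
h: a_k = 0, 3, 15/4, 23/8, 103/64, 449/640, 1949/7680, 1643/21504, 36047/1720320, 135617/30965760, …
ICs: h(0) = 0, h′(0) = 3.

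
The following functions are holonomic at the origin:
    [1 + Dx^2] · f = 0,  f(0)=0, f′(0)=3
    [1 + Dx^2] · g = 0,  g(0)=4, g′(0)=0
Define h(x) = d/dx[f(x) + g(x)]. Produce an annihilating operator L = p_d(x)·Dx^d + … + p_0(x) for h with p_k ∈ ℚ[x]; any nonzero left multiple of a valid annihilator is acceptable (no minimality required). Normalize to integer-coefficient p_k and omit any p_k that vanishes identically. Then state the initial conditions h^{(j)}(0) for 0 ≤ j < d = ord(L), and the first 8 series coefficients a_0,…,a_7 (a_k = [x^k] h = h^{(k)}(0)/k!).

L = 1 + Dx^2  (order 2).
h: a_k = 3, -4, -3/2, 2/3, 1/8, -1/30, -1/240, 1/1260, …
ICs: h(0) = 3, h′(0) = -4.

f: a_k = 0, 3, 0, -1/2, 0, 1/40, 0, -1/1680, …
g: a_k = 4, 0, -2, 0, 1/6, 0, -1/180, 0, …
L₀ := lclm(L_f,L_g); ord L₀ ≤ 2+2.
Derive L from L₀ (diff closure).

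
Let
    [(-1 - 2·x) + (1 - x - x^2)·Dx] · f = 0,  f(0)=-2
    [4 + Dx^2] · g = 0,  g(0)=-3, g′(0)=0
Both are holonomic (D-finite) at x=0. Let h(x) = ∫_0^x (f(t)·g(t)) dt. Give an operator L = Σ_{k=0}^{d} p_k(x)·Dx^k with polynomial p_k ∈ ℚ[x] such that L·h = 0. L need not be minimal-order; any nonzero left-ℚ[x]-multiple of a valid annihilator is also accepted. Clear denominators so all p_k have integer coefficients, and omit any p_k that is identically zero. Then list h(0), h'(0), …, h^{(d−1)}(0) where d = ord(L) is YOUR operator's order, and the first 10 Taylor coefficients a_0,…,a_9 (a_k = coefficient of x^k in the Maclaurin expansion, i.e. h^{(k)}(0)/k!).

f: a_k = -2, -2, -4, -6, -10, -16, -26, -42, -68, -110, …
g: a_k = -3, 0, 6, 0, -2, 0, 4/15, 0, -2/105, 0, …
Product ⇒ symmetric product L₀, ord ≤ 2.
∫: right-multiply L₀ by Dx.
L = (-2 + 4·x + 4·x^2)·Dx + (2 + 4·x)·Dx^2 + (-1 + x + x^2)·Dx^3  (order 3).
h: a_k = 0, 6, 3, 0, 3/2, 2, 8/3, 382/105, 311/60, 2344/315, …
ICs: h(0) = 0, h′(0) = 6, h′′(0) = 6.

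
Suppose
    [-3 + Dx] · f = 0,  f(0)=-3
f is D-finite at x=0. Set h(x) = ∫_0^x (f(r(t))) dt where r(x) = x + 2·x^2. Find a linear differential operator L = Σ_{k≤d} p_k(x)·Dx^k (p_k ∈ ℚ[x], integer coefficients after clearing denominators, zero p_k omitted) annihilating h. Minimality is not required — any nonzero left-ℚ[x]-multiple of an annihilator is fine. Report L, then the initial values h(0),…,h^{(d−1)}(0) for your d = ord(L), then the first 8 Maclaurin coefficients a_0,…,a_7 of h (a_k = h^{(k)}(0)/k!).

f: a_k = -3, -9, -27/2, -27/2, -81/8, -243/40, -243/80, -729/560, …
Substitute x→r, Dx→(1/r')Dx; clear ⇒ L₀.
h=∫₀ˣh₀: take L = L₀·Dx.
L = (-3 - 12·x)·Dx + Dx^2  (order 2).
h: a_k = 0, -3, -9/2, -21/2, -135/8, -1161/40, -3321/80, -33183/560, …
ICs: h(0) = 0, h′(0) = -3.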